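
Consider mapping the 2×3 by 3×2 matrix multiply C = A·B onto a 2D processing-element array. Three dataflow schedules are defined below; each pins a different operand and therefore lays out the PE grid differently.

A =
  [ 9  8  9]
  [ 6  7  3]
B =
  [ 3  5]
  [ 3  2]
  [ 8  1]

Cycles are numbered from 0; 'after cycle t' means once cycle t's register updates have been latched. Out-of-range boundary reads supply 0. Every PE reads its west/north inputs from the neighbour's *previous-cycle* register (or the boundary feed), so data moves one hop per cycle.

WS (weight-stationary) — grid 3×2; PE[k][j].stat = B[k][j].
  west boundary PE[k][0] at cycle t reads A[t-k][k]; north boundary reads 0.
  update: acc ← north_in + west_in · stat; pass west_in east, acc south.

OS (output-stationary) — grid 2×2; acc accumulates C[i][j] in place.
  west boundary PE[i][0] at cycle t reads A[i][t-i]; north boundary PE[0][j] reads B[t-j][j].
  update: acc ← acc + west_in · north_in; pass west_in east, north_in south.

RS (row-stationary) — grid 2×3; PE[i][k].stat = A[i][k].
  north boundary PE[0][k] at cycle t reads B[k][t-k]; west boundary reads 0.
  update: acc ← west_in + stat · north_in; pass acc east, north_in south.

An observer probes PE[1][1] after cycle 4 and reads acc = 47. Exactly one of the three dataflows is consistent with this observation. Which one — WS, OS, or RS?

Under WS (3×2), PE[1][1]:
  0: (1,1).acc=0  regs=<0,0>
  1: (1,1).acc=0  regs=<0,0>
  2: (1,1).acc=61  regs=<8,61>
  3: (1,1).acc=44  regs=<7,44>
  4: (1,1).acc=0  regs=<0,0>
Under OS (2×2), PE[1][1]:
  0: (1,1).acc=0  regs=<0,0>
  1: (1,1).acc=0  regs=<0,0>
  2: (1,1).acc=30  regs=<6,5>
  3: (1,1).acc=44  regs=<7,2>
  4: (1,1).acc=47  regs=<3,1>
Under RS (2×3), PE[1][1]:
  0: (1,1).acc=0  regs=<0,0>
  1: (1,1).acc=0  regs=<0,0>
  2: (1,1).acc=39  regs=<39,3>
  3: (1,1).acc=44  regs=<44,2>
  4: (1,1).acc=0  regs=<0,0>

dataflow = OS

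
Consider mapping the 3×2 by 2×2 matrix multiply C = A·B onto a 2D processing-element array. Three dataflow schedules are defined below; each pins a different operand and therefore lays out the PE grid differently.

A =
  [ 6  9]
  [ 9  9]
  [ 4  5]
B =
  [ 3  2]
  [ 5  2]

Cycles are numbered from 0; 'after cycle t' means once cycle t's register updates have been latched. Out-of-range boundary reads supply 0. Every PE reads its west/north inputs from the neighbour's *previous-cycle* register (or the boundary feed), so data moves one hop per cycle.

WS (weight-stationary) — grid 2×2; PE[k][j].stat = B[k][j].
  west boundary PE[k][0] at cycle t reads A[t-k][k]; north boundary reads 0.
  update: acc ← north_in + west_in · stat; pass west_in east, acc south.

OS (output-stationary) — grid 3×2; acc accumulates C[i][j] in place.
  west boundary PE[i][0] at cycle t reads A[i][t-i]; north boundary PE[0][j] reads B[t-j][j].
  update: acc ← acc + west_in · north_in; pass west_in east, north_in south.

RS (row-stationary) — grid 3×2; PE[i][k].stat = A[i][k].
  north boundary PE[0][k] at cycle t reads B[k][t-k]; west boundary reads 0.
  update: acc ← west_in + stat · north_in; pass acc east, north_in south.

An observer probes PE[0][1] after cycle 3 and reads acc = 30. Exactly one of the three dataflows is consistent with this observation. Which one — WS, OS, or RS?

dataflow = OS

Under WS (2×2), PE[0][1]:
  @0  [0,1]  acc 0  |  →0  ↓0
  @1  [0,1]  acc 12  |  →6  ↓12
  @2  [0,1]  acc 18  |  →9  ↓18
  @3  [0,1]  acc 8  |  →4  ↓8
Under OS (3×2), PE[0][1]:
  @0  [0,1]  acc 0  |  →0  ↓0
  @1  [0,1]  acc 12  |  →6  ↓2
  @2  [0,1]  acc 30  |  →9  ↓2
  @3  [0,1]  acc 30  |  →0  ↓0
Under RS (3×2), PE[0][1]:
  @0  [0,1]  acc 0  |  →0  ↓0
  @1  [0,1]  acc 63  |  →63  ↓5
  @2  [0,1]  acc 30  |  →30  ↓2
  @3  [0,1]  acc 0  |  →0  ↓0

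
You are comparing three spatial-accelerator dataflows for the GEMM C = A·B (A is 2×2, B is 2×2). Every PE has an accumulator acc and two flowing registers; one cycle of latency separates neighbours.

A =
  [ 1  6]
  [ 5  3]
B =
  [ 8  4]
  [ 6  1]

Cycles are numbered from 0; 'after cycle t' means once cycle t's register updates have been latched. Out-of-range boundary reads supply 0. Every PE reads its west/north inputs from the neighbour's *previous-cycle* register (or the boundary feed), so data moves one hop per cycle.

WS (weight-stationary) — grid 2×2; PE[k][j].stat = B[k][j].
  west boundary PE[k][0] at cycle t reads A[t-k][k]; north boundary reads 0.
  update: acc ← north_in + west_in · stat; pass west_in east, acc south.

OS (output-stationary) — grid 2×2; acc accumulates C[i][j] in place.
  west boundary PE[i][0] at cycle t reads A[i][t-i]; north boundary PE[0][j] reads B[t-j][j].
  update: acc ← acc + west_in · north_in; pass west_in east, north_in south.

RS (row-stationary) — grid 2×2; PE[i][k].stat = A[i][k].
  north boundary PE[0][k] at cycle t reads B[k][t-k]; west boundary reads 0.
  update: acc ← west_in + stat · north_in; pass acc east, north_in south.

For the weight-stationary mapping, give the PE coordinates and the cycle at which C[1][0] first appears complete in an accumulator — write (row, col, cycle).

WS — PE[1][0] is where C[1][0] collects:
  step 0 · PE1,0: acc=0; fwd→0 fwd↓0
  step 1 · PE1,0: acc=44; fwd→6 fwd↓44
  step 2 · PE1,0: acc=58; fwd→3 fwd↓58

(row, col, cycle) = (1, 0, 2)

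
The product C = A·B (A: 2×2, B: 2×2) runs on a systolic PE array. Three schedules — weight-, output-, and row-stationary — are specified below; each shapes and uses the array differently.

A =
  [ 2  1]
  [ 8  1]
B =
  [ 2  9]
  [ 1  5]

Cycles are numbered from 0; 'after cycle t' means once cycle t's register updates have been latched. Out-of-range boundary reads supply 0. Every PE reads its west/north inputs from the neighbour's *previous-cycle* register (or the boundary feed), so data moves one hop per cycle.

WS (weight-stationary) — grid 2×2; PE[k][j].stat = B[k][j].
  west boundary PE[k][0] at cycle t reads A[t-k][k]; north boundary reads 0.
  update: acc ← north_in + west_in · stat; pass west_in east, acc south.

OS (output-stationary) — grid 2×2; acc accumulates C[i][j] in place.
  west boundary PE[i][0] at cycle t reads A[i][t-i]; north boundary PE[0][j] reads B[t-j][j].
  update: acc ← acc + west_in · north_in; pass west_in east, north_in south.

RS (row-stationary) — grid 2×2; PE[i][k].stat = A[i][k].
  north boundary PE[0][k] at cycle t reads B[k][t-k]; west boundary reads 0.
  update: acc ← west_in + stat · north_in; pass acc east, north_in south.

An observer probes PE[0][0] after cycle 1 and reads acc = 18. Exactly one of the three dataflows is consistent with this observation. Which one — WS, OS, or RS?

WS (2×2 grid), PE[0][0]:
  step 0 · PE0,0: acc=4; fwd→2 fwd↓4
  step 1 · PE0,0: acc=16; fwd→8 fwd↓16
OS (2×2 grid), PE[0][0]:
  step 0 · PE0,0: acc=4; fwd→2 fwd↓2
  step 1 · PE0,0: acc=5; fwd→1 fwd↓1
RS (2×2 grid), PE[0][0]:
  step 0 · PE0,0: acc=4; fwd→4 fwd↓2
  step 1 · PE0,0: acc=18; fwd→18 fwd↓9

dataflow = RS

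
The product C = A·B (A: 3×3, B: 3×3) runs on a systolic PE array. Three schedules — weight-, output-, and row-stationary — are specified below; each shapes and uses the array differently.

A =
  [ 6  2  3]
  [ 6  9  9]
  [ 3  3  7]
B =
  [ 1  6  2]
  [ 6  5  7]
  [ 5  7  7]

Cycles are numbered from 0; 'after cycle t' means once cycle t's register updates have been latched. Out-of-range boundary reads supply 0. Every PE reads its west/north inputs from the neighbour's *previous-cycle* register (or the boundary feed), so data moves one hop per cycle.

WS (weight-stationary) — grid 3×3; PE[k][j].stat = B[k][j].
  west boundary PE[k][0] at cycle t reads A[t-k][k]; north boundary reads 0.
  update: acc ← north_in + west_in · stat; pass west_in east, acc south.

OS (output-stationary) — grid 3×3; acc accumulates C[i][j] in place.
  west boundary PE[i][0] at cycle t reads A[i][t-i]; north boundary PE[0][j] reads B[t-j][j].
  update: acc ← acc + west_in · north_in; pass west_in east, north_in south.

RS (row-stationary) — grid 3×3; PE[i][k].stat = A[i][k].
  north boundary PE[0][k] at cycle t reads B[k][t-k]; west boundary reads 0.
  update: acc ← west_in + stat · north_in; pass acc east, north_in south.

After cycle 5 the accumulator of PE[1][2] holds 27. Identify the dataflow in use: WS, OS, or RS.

dataflow = WS

WS [3×3] PE[1][2] across cycles:
  [0] (1,2) acc=0 (h:0 v:0)
  [1] (1,2) acc=0 (h:0 v:0)
  [2] (1,2) acc=0 (h:0 v:0)
  [3] (1,2) acc=26 (h:2 v:26)
  [4] (1,2) acc=75 (h:9 v:75)
  [5] (1,2) acc=27 (h:3 v:27)
OS [3×3] PE[1][2] across cycles:
  [0] (1,2) acc=0 (h:0 v:0)
  [1] (1,2) acc=0 (h:0 v:0)
  [2] (1,2) acc=0 (h:0 v:0)
  [3] (1,2) acc=12 (h:6 v:2)
  [4] (1,2) acc=75 (h:9 v:7)
  [5] (1,2) acc=138 (h:9 v:7)
RS [3×3] PE[1][2] across cycles:
  [0] (1,2) acc=0 (h:0 v:0)
  [1] (1,2) acc=0 (h:0 v:0)
  [2] (1,2) acc=0 (h:0 v:0)
  [3] (1,2) acc=105 (h:105 v:5)
  [4] (1,2) acc=144 (h:144 v:7)
  [5] (1,2) acc=138 (h:138 v:7)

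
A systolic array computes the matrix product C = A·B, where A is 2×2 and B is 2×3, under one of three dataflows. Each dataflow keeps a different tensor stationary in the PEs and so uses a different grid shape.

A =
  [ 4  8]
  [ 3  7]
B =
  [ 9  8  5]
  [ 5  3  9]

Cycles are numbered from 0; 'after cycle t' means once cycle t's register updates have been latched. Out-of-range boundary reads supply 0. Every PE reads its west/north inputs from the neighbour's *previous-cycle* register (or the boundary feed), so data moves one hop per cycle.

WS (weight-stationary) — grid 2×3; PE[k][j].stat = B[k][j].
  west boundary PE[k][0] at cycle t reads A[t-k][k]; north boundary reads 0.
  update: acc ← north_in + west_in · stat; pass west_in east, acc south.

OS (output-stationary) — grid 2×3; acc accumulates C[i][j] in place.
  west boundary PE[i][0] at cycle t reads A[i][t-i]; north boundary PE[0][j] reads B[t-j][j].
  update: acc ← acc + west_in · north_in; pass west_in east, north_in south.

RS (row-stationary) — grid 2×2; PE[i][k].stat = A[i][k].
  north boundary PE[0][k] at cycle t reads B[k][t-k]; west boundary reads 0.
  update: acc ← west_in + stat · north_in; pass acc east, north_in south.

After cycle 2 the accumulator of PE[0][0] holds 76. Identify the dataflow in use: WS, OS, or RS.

dataflow = OS

WS (2×3 grid), PE[0][0]:
  c0 r0c0: 36 / 4 / 36
  c1 r0c0: 27 / 3 / 27
  c2 r0c0: 0 / 0 / 0
OS (2×3 grid), PE[0][0]:
  c0 r0c0: 36 / 4 / 9
  c1 r0c0: 76 / 8 / 5
  c2 r0c0: 76 / 0 / 0
RS (2×2 grid), PE[0][0]:
  c0 r0c0: 36 / 36 / 9
  c1 r0c0: 32 / 32 / 8
  c2 r0c0: 20 / 20 / 5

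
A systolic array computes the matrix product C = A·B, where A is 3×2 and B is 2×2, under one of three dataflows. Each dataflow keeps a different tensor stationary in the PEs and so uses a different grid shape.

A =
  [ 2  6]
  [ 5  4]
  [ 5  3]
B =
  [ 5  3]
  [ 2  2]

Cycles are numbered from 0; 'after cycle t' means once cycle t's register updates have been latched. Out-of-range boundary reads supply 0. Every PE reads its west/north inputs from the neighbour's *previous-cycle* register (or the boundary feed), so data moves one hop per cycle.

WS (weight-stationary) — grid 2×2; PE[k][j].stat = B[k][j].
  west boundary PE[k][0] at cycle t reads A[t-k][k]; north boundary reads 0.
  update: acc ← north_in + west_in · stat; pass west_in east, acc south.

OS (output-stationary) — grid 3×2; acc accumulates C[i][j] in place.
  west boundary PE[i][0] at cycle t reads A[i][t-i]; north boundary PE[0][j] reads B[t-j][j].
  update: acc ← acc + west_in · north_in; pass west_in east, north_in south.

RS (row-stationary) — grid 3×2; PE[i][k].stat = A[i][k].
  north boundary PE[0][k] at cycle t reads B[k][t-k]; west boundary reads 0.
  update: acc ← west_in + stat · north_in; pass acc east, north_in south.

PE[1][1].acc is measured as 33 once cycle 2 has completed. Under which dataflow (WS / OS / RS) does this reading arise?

Under WS (2×2), PE[1][1]:
  c0 r1c1: 0 / 0 / 0
  c1 r1c1: 0 / 0 / 0
  c2 r1c1: 18 / 6 / 18
Under OS (3×2), PE[1][1]:
  c0 r1c1: 0 / 0 / 0
  c1 r1c1: 0 / 0 / 0
  c2 r1c1: 15 / 5 / 3
Under RS (3×2), PE[1][1]:
  c0 r1c1: 0 / 0 / 0
  c1 r1c1: 0 / 0 / 0
  c2 r1c1: 33 / 33 / 2

dataflow = RS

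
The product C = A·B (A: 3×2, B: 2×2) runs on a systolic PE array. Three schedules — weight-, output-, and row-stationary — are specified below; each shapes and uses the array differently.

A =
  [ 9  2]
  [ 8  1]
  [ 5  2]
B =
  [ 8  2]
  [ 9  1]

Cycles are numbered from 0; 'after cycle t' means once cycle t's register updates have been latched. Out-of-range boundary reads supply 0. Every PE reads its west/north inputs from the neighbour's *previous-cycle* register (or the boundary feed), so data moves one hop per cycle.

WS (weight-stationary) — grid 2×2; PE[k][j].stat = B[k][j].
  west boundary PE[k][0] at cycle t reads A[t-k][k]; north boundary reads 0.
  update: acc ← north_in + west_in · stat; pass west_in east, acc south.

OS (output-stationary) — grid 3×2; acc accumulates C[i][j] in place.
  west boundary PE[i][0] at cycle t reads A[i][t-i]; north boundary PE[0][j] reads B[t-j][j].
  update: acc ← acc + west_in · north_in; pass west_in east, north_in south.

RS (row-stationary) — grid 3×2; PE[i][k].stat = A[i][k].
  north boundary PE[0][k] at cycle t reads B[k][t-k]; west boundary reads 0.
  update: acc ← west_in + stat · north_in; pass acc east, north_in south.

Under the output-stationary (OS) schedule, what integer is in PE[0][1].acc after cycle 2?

PE[0][1].acc = 20

OS on a 3×2 grid — tracing PE[0][1] and its feeders:
  step 0 · PE0,0: acc=72; fwd→9 fwd↓8
  step 0 · PE0,1: acc=0; fwd→0 fwd↓0
  step 1 · PE0,0: acc=90; fwd→2 fwd↓9
  step 1 · PE0,1: acc=18; fwd→9 fwd↓2
  step 2 · PE0,0: acc=90; fwd→0 fwd↓0
  step 2 · PE0,1: acc=20; fwd→2 fwd↓1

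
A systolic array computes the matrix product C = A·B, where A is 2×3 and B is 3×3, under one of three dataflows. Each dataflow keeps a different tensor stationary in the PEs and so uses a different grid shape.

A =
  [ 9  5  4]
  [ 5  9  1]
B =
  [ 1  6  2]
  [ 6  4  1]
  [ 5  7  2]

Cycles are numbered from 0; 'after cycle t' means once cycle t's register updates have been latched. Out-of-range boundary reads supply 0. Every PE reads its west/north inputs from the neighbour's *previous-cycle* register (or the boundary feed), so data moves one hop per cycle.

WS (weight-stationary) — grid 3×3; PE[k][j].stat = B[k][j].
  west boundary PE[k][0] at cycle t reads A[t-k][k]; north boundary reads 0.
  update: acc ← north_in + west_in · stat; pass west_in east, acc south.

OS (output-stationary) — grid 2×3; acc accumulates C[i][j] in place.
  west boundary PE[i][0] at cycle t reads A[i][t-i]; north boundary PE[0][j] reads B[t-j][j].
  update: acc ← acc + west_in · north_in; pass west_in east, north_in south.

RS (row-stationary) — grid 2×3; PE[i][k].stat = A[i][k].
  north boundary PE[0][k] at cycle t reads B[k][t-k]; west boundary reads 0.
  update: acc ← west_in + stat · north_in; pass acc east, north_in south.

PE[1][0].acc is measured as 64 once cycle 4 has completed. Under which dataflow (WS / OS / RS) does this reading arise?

dataflow = OS

WS (3×3 grid), PE[1][0]:
  0: (1,0).acc=0  regs=<0,0>
  1: (1,0).acc=39  regs=<5,39>
  2: (1,0).acc=59  regs=<9,59>
  3: (1,0).acc=0  regs=<0,0>
  4: (1,0).acc=0  regs=<0,0>
OS (2×3 grid), PE[1][0]:
  0: (1,0).acc=0  regs=<0,0>
  1: (1,0).acc=5  regs=<5,1>
  2: (1,0).acc=59  regs=<9,6>
  3: (1,0).acc=64  regs=<1,5>
  4: (1,0).acc=64  regs=<0,0>
RS (2×3 grid), PE[1][0]:
  0: (1,0).acc=0  regs=<0,0>
  1: (1,0).acc=5  regs=<5,1>
  2: (1,0).acc=30  regs=<30,6>
  3: (1,0).acc=10  regs=<10,2>
  4: (1,0).acc=0  regs=<0,0>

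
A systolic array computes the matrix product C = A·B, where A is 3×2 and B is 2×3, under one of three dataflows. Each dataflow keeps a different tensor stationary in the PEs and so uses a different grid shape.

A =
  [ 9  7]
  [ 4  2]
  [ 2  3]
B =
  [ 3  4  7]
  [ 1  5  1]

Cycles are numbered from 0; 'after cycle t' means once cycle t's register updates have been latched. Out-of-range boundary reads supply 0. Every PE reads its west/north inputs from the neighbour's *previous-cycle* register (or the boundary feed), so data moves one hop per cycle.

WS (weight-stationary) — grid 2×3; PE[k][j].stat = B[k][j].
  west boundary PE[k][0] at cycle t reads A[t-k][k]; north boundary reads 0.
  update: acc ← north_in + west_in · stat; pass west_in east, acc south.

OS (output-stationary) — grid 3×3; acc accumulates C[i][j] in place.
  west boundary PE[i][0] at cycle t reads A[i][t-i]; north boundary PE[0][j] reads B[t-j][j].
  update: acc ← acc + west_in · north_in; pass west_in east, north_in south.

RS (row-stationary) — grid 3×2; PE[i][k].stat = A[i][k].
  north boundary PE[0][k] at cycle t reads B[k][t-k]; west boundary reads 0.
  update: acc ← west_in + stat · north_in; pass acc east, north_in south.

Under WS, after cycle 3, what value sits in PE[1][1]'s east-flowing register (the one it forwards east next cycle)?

register = 2

WS on a 2×3 grid — tracing PE[1][1] and its feeders:
  c0 r0c1: 0 / 0 / 0
  c0 r1c0: 0 / 0 / 0
  c0 r1c1: 0 / 0 / 0
  c1 r0c1: 36 / 9 / 36
  c1 r1c0: 34 / 7 / 34
  c1 r1c1: 0 / 0 / 0
  c2 r0c1: 16 / 4 / 16
  c2 r1c0: 14 / 2 / 14
  c2 r1c1: 71 / 7 / 71
  c3 r0c1: 8 / 2 / 8
  c3 r1c0: 9 / 3 / 9
  c3 r1c1: 26 / 2 / 26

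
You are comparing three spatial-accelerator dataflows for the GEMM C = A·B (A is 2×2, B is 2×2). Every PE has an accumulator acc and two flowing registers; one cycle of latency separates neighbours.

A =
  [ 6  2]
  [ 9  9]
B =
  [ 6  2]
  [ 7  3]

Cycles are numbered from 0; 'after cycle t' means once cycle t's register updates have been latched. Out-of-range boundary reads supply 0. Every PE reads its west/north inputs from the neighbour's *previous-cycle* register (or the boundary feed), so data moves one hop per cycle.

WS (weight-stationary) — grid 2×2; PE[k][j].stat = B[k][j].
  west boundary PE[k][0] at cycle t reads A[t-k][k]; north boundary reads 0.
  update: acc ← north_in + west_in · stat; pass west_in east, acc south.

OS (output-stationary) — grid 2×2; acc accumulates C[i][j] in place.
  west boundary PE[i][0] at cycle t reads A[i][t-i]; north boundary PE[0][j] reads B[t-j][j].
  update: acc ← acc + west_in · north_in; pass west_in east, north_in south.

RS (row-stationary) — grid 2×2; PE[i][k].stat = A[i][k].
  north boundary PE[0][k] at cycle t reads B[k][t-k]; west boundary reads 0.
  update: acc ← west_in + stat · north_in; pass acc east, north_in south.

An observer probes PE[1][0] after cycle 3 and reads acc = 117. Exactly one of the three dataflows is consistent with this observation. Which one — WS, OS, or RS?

WS [2×2] PE[1][0] across cycles:
  @0  [1,0]  acc 0  |  →0  ↓0
  @1  [1,0]  acc 50  |  →2  ↓50
  @2  [1,0]  acc 117  |  →9  ↓117
  @3  [1,0]  acc 0  |  →0  ↓0
OS [2×2] PE[1][0] across cycles:
  @0  [1,0]  acc 0  |  →0  ↓0
  @1  [1,0]  acc 54  |  →9  ↓6
  @2  [1,0]  acc 117  |  →9  ↓7
  @3  [1,0]  acc 117  |  →0  ↓0
RS [2×2] PE[1][0] across cycles:
  @0  [1,0]  acc 0  |  →0  ↓0
  @1  [1,0]  acc 54  |  →54  ↓6
  @2  [1,0]  acc 18  |  →18  ↓2
  @3  [1,0]  acc 0  |  →0  ↓0

dataflow = OS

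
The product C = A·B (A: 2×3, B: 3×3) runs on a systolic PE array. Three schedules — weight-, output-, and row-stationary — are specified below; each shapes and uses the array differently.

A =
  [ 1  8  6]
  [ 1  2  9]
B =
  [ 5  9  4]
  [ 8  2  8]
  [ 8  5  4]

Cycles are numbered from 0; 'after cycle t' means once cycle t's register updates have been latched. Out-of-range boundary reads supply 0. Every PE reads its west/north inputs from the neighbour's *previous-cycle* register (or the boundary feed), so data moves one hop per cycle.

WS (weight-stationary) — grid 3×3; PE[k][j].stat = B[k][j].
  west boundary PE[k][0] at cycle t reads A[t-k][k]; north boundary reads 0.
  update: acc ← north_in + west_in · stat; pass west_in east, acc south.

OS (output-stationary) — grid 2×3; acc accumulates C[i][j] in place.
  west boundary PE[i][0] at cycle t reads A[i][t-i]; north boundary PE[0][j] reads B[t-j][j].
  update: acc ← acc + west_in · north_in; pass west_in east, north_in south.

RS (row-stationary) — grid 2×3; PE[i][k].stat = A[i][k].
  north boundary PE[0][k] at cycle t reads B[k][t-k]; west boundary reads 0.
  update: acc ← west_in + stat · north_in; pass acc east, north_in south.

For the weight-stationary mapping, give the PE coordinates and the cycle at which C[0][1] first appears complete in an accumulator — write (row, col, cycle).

(row, col, cycle) = (2, 1, 3)

Under WS, C[0][1] lands at PE[2][1]:
  [0] (2,1) acc=0 (h:0 v:0)
  [1] (2,1) acc=0 (h:0 v:0)
  [2] (2,1) acc=0 (h:0 v:0)
  [3] (2,1) acc=55 (h:6 v:55)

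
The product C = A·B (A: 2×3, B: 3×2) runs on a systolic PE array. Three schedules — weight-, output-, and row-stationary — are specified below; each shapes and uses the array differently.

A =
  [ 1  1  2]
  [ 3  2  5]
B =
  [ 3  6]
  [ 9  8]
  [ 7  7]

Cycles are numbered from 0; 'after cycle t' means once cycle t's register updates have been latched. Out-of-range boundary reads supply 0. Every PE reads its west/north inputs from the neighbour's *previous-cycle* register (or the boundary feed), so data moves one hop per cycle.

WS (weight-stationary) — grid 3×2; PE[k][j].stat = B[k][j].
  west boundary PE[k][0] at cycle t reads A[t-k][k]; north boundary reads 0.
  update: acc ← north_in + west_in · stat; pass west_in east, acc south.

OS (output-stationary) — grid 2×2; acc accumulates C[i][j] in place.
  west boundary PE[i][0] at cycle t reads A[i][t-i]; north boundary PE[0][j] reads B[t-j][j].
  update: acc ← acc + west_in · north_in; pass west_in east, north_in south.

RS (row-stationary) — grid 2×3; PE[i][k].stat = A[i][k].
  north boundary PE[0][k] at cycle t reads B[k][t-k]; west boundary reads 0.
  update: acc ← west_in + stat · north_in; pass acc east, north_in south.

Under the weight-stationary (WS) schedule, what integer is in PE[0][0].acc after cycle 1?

WS (3×2). Following PE[0][0] plus its west/north inputs:
  @0  [0,0]  acc 3  |  →1  ↓3
  @1  [0,0]  acc 9  |  →3  ↓9

PE[0][0].acc = 9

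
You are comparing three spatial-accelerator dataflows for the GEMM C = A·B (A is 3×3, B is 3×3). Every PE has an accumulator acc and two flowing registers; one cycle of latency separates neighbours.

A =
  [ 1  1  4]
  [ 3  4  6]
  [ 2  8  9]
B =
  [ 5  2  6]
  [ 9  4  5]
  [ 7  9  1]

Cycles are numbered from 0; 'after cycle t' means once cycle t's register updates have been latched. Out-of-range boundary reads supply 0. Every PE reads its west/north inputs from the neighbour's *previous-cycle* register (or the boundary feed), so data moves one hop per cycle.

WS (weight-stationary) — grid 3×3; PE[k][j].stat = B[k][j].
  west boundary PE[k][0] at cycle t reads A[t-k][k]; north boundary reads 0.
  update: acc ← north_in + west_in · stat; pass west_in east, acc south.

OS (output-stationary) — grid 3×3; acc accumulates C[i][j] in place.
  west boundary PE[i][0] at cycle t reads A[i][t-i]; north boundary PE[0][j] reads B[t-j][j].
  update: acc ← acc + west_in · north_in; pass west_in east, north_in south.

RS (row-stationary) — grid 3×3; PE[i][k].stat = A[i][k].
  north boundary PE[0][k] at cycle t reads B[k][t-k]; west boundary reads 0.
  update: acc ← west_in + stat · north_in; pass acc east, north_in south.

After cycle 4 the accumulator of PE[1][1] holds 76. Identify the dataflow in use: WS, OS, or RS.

dataflow = OS

WS [3×3] PE[1][1] across cycles:
  0: (1,1).acc=0  regs=<0,0>
  1: (1,1).acc=0  regs=<0,0>
  2: (1,1).acc=6  regs=<1,6>
  3: (1,1).acc=22  regs=<4,22>
  4: (1,1).acc=36  regs=<8,36>
OS [3×3] PE[1][1] across cycles:
  0: (1,1).acc=0  regs=<0,0>
  1: (1,1).acc=0  regs=<0,0>
  2: (1,1).acc=6  regs=<3,2>
  3: (1,1).acc=22  regs=<4,4>
  4: (1,1).acc=76  regs=<6,9>
RS [3×3] PE[1][1] across cycles:
  0: (1,1).acc=0  regs=<0,0>
  1: (1,1).acc=0  regs=<0,0>
  2: (1,1).acc=51  regs=<51,9>
  3: (1,1).acc=22  regs=<22,4>
  4: (1,1).acc=38  regs=<38,5>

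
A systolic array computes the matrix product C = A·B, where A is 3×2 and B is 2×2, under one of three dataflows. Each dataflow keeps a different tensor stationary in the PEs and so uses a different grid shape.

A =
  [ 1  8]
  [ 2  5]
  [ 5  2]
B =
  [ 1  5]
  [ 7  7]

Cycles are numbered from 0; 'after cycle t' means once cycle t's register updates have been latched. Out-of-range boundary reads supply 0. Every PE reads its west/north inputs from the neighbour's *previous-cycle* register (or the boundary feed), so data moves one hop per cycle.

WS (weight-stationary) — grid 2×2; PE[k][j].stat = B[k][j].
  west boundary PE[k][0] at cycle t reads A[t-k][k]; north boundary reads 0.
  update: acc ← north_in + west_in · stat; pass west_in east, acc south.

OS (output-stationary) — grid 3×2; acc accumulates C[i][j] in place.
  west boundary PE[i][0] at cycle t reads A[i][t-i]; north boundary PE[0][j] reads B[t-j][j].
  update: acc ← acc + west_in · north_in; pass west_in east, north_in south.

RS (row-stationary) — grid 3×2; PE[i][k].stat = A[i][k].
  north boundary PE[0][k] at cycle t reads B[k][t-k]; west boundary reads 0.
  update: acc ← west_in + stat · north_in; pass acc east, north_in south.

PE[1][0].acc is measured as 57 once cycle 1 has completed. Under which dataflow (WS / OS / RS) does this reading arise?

— WS: 2×2; PE[1][0] trace:
  after 0 — PE[1][0] acc=0, pass-E 0, pass-S 0
  after 1 — PE[1][0] acc=57, pass-E 8, pass-S 57
— OS: 3×2; PE[1][0] trace:
  after 0 — PE[1][0] acc=0, pass-E 0, pass-S 0
  after 1 — PE[1][0] acc=2, pass-E 2, pass-S 1
— RS: 3×2; PE[1][0] trace:
  after 0 — PE[1][0] acc=0, pass-E 0, pass-S 0
  after 1 — PE[1][0] acc=2, pass-E 2, pass-S 1

dataflow = WS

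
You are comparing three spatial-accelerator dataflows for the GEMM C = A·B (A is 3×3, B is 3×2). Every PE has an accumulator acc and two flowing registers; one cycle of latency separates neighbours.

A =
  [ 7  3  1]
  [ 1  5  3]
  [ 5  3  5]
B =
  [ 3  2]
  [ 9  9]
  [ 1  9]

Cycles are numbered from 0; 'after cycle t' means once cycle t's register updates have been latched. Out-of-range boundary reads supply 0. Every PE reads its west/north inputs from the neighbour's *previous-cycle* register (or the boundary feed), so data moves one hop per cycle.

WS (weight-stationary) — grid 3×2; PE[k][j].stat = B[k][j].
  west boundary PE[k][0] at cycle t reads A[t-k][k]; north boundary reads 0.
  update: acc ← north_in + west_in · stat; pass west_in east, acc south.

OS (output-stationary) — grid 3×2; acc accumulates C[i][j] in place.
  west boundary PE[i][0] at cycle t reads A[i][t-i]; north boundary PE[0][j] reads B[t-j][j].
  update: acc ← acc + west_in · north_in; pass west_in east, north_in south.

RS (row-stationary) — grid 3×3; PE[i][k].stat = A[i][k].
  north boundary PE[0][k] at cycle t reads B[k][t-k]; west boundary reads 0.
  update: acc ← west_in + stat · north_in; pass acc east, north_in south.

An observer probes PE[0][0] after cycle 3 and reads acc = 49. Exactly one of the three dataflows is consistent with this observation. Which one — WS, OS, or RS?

WS [3×2] PE[0][0] across cycles:
  t=0 PE[0][0]: acc=21 h=7 v=21
  t=1 PE[0][0]: acc=3 h=1 v=3
  t=2 PE[0][0]: acc=15 h=5 v=15
  t=3 PE[0][0]: acc=0 h=0 v=0
OS [3×2] PE[0][0] across cycles:
  t=0 PE[0][0]: acc=21 h=7 v=3
  t=1 PE[0][0]: acc=48 h=3 v=9
  t=2 PE[0][0]: acc=49 h=1 v=1
  t=3 PE[0][0]: acc=49 h=0 v=0
RS [3×3] PE[0][0] across cycles:
  t=0 PE[0][0]: acc=21 h=21 v=3
  t=1 PE[0][0]: acc=14 h=14 v=2
  t=2 PE[0][0]: acc=0 h=0 v=0
  t=3 PE[0][0]: acc=0 h=0 v=0

dataflow = OS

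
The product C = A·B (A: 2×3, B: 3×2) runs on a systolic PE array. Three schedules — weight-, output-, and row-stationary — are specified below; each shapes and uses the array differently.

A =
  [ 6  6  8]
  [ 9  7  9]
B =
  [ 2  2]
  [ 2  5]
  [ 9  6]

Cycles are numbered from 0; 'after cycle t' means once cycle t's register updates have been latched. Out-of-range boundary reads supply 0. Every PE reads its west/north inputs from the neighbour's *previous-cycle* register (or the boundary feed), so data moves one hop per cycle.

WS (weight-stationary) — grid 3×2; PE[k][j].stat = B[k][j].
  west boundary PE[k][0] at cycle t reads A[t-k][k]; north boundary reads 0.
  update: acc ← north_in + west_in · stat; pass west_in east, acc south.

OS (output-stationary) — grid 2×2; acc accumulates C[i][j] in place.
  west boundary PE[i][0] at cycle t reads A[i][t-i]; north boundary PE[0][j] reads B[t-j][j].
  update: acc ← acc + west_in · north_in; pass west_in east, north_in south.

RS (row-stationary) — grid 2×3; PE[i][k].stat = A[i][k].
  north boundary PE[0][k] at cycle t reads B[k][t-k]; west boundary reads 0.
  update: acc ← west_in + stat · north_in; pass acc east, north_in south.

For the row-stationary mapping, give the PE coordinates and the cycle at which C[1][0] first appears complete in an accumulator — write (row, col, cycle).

(row, col, cycle) = (1, 2, 3)

Under RS, C[1][0] lands at PE[1][2]:
  after 0 — PE[1][2] acc=0, pass-E 0, pass-S 0
  after 1 — PE[1][2] acc=0, pass-E 0, pass-S 0
  after 2 — PE[1][2] acc=0, pass-E 0, pass-S 0
  after 3 — PE[1][2] acc=113, pass-E 113, pass-S 9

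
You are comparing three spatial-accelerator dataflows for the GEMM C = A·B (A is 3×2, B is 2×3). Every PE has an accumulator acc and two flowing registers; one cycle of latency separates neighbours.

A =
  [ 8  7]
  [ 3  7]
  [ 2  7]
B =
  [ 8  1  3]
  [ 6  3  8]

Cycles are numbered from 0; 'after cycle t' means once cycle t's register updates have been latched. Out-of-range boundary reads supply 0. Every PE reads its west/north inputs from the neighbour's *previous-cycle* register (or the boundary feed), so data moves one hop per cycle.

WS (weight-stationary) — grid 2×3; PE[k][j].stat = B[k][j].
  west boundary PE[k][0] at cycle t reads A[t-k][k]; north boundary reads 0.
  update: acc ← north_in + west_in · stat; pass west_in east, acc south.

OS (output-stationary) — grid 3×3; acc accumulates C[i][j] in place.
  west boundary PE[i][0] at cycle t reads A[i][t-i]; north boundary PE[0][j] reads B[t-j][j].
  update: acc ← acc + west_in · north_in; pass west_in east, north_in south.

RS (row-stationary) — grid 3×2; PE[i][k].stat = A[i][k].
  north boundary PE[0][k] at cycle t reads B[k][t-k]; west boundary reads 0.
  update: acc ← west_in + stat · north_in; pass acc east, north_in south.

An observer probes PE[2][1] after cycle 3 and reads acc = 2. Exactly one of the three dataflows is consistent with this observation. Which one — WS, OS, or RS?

WS (2×3): PE[2][1] does not exist.
— OS: 3×3; PE[2][1] trace:
  t=0 PE[2][1]: acc=0 h=0 v=0
  t=1 PE[2][1]: acc=0 h=0 v=0
  t=2 PE[2][1]: acc=0 h=0 v=0
  t=3 PE[2][1]: acc=2 h=2 v=1
— RS: 3×2; PE[2][1] trace:
  t=0 PE[2][1]: acc=0 h=0 v=0
  t=1 PE[2][1]: acc=0 h=0 v=0
  t=2 PE[2][1]: acc=0 h=0 v=0
  t=3 PE[2][1]: acc=58 h=58 v=6

dataflow = OS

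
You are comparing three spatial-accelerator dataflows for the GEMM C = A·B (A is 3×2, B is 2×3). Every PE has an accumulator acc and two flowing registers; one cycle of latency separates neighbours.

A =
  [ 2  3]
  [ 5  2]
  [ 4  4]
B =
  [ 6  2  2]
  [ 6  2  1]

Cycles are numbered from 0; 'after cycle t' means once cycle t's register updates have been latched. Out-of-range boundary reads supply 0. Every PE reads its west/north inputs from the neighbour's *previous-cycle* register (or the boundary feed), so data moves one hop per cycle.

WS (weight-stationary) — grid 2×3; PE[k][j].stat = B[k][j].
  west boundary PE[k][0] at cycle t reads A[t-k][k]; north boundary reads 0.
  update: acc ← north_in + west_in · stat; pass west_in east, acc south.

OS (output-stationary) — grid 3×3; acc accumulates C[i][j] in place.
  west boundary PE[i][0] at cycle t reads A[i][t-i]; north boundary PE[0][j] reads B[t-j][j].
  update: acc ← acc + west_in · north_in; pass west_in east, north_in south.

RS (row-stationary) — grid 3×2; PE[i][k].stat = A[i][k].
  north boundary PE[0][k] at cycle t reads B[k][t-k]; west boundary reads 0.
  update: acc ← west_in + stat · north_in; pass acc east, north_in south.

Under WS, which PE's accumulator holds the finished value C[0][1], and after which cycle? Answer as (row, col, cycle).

WS — PE[1][1] is where C[0][1] collects:
  [0] (1,1) acc=0 (h:0 v:0)
  [1] (1,1) acc=0 (h:0 v:0)
  [2] (1,1) acc=10 (h:3 v:10)

(row, col, cycle) = (1, 1, 2)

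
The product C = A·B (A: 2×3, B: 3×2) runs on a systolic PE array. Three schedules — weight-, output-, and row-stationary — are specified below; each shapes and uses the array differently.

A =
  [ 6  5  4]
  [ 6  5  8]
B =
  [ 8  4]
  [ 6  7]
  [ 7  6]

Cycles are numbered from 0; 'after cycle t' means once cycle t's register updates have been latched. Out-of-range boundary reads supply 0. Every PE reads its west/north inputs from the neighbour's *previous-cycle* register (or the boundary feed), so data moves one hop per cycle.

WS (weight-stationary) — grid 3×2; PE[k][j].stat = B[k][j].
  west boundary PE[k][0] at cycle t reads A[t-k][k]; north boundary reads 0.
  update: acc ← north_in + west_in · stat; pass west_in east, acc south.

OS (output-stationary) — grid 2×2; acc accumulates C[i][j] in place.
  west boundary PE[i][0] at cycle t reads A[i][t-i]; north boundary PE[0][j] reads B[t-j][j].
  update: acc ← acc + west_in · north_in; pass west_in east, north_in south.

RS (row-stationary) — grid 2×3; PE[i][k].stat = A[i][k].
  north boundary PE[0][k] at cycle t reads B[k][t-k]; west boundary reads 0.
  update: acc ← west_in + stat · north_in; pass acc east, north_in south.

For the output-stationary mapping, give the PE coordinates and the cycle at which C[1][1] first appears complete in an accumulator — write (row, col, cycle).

(row, col, cycle) = (1, 1, 4)

OS: C[1][1] accumulates in PE[1][1]:
  cycle 0: PE[1][1] → acc 0, east 0, south 0
  cycle 1: PE[1][1] → acc 0, east 0, south 0
  cycle 2: PE[1][1] → acc 24, east 6, south 4
  cycle 3: PE[1][1] → acc 59, east 5, south 7
  cycle 4: PE[1][1] → acc 107, east 8, south 6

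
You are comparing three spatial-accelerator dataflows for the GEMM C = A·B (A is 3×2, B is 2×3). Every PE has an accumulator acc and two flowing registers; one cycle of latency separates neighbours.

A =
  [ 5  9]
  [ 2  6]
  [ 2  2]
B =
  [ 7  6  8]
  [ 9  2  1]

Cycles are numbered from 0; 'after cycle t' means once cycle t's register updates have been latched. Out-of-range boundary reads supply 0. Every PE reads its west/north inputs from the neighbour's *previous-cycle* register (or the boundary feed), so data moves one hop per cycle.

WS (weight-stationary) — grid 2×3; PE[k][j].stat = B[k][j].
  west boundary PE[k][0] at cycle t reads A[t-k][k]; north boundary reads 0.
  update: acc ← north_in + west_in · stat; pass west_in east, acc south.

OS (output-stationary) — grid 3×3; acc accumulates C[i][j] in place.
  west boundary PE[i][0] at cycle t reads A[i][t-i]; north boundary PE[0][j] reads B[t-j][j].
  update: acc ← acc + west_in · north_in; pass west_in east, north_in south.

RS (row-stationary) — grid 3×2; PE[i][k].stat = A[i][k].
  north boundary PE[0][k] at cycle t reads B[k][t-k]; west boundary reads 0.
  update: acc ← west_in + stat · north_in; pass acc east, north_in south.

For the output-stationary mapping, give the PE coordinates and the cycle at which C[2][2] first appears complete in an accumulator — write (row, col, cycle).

(row, col, cycle) = (2, 2, 5)

OS: C[2][2] accumulates in PE[2][2]:
  @0  [2,2]  acc 0  |  →0  ↓0
  @1  [2,2]  acc 0  |  →0  ↓0
  @2  [2,2]  acc 0  |  →0  ↓0
  @3  [2,2]  acc 0  |  →0  ↓0
  @4  [2,2]  acc 16  |  →2  ↓8
  @5  [2,2]  acc 18  |  →2  ↓1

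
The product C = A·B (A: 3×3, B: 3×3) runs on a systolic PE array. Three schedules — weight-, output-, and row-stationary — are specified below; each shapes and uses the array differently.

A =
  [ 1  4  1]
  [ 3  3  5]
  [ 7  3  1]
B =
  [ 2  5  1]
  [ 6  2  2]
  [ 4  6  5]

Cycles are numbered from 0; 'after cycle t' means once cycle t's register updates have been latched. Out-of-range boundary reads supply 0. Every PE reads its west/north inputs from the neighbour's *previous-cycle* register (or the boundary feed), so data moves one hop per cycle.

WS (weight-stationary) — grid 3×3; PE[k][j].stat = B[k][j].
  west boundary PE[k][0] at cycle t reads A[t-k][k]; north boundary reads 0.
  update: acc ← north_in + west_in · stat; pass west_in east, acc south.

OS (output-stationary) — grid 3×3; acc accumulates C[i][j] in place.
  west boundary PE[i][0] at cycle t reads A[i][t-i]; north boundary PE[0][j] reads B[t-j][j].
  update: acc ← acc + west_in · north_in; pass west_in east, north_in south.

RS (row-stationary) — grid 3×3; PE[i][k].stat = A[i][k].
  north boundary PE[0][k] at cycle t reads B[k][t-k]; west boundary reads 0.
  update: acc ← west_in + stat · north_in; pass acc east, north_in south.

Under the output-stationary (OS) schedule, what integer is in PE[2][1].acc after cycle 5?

OS on a 3×3 grid — tracing PE[2][1] and its feeders:
  after 0 — PE[1][1] acc=0, pass-E 0, pass-S 0
  after 0 — PE[2][0] acc=0, pass-E 0, pass-S 0
  after 0 — PE[2][1] acc=0, pass-E 0, pass-S 0
  after 1 — PE[1][1] acc=0, pass-E 0, pass-S 0
  after 1 — PE[2][0] acc=0, pass-E 0, pass-S 0
  after 1 — PE[2][1] acc=0, pass-E 0, pass-S 0
  after 2 — PE[1][1] acc=15, pass-E 3, pass-S 5
  after 2 — PE[2][0] acc=14, pass-E 7, pass-S 2
  after 2 — PE[2][1] acc=0, pass-E 0, pass-S 0
  after 3 — PE[1][1] acc=21, pass-E 3, pass-S 2
  after 3 — PE[2][0] acc=32, pass-E 3, pass-S 6
  after 3 — PE[2][1] acc=35, pass-E 7, pass-S 5
  after 4 — PE[1][1] acc=51, pass-E 5, pass-S 6
  after 4 — PE[2][0] acc=36, pass-E 1, pass-S 4
  after 4 — PE[2][1] acc=41, pass-E 3, pass-S 2
  after 5 — PE[1][1] acc=51, pass-E 0, pass-S 0
  after 5 — PE[2][0] acc=36, pass-E 0, pass-S 0
  after 5 — PE[2][1] acc=47, pass-E 1, pass-S 6

PE[2][1].acc = 47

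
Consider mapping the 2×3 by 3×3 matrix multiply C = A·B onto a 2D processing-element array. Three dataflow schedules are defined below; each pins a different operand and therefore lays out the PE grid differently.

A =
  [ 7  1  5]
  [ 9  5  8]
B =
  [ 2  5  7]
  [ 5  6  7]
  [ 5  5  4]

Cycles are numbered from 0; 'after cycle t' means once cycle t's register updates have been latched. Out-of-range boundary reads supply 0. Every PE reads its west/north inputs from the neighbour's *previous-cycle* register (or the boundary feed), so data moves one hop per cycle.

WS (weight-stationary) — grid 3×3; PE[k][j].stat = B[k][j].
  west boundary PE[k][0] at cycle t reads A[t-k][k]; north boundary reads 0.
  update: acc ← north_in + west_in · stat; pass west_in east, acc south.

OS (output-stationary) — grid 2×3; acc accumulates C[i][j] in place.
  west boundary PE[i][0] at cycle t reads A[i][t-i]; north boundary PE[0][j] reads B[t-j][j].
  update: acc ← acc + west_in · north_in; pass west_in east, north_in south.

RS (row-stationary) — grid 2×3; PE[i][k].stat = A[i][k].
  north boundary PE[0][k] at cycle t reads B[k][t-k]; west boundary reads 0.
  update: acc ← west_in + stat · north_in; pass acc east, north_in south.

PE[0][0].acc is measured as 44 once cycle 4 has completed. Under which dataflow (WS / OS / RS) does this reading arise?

Under WS (3×3), PE[0][0]:
  @0  [0,0]  acc 14  |  →7  ↓14
  @1  [0,0]  acc 18  |  →9  ↓18
  @2  [0,0]  acc 0  |  →0  ↓0
  @3  [0,0]  acc 0  |  →0  ↓0
  @4  [0,0]  acc 0  |  →0  ↓0
Under OS (2×3), PE[0][0]:
  @0  [0,0]  acc 14  |  →7  ↓2
  @1  [0,0]  acc 19  |  →1  ↓5
  @2  [0,0]  acc 44  |  →5  ↓5
  @3  [0,0]  acc 44  |  →0  ↓0
  @4  [0,0]  acc 44  |  →0  ↓0
Under RS (2×3), PE[0][0]:
  @0  [0,0]  acc 14  |  →14  ↓2
  @1  [0,0]  acc 35  |  →35  ↓5
  @2  [0,0]  acc 49  |  →49  ↓7
  @3  [0,0]  acc 0  |  →0  ↓0
  @4  [0,0]  acc 0  |  →0  ↓0

dataflow = OS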